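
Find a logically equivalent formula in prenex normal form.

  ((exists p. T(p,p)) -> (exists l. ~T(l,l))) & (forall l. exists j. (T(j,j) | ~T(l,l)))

First replace A → B with ¬A ∨ B.
  (~(exists p. T(p,p)) | (exists l. ~T(l,l))) & (forall l. exists j. (T(j,j) | ~T(l,l)))
Drive negations inward (¬∀x A ≡ ∃x ¬A, ¬∃x A ≡ ∀x ¬A, De Morgan for ∧/∨):
  ((forall p. ~T(p,p)) | (exists l. ~T(l,l))) & (forall l. exists j. (T(j,j) | ~T(l,l)))
Rename bound variables to avoid capture: l↦w1.
  ((forall p. ~T(p,p)) | (exists l. ~T(l,l))) & (forall w1. exists j. (T(j,j) | ~T(w1,w1)))
Finally move all quantifiers to the prefix:
  forall p. exists l. forall w1. exists j. ((~T(p,p) | ~T(l,l)) & (T(j,j) | ~T(w1,w1)))

forall p. exists l. forall w1. exists j. ((~T(p,p) | ~T(l,l)) & (T(j,j) | ~T(w1,w1)))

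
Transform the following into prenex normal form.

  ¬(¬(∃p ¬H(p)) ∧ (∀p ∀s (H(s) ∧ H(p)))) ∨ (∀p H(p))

Drive negations inward (¬∀x A ≡ ∃x ¬A, ¬∃x A ≡ ∀x ¬A, De Morgan for ∧/∨):
  (∃p ¬H(p)) ∨ (∃p ∃s (¬H(s) ∨ ¬H(p))) ∨ (∀p H(p))
Give each quantifier a distinct variable: p↦z1, p↦y.
  (∃p ¬H(p)) ∨ (∃z1 ∃s (¬H(s) ∨ ¬H(z1))) ∨ (∀y H(y))
Pull the quantifiers to the front (each side's bound variable is not free in the other side):
  ∃p ∃z1 ∃s ∀y (¬H(p) ∨ ¬H(s) ∨ ¬H(z1) ∨ H(y))

∃p ∃z1 ∃s ∀y (¬H(p) ∨ ¬H(s) ∨ ¬H(z1) ∨ H(y))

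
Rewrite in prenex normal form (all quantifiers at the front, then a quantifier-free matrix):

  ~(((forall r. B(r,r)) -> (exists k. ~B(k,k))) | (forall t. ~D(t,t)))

Eliminate → and ↔ using ¬ and ∨.
  ~(~(forall r. B(r,r)) | (exists k. ~B(k,k)) | (forall t. ~D(t,t)))
Drive negations inward (¬∀x A ≡ ∃x ¬A, ¬∃x A ≡ ∀x ¬A, De Morgan for ∧/∨):
  (forall r. B(r,r)) & (forall k. B(k,k)) & (exists t. D(t,t))
All bound variables are already distinct, so no renaming is needed.
Extract every quantifier outward, since the variables are now distinct and don't occur free across branches:
  forall r. forall k. exists t. (B(r,r) & B(k,k) & D(t,t))

forall r. forall k. exists t. (B(r,r) & B(k,k) & D(t,t))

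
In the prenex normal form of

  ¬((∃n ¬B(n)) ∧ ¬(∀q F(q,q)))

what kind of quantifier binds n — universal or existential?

universal

Move each ¬ inward, flipping quantifiers it crosses:
  (∀n B(n)) ∨ (∀q F(q,q))
All bound variables are already distinct, so no renaming is needed.
Extract every quantifier outward, since the variables are now distinct and don't occur free across branches:
  ∀n ∀q (B(n) ∨ F(q,q))
The quantifier ∃n sits under an odd number of negations, so it flips to ∀n.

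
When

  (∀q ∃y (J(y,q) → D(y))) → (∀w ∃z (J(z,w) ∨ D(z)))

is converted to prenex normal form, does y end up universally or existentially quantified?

Rewrite implications/biconditionals: A → B as ¬A ∨ B.
  ¬(∀q ∃y (¬J(y,q) ∨ D(y))) ∨ (∀w ∃z (J(z,w) ∨ D(z)))
Push ¬ through the quantifiers and connectives to reach negation normal form:
  (∃q ∀y (J(y,q) ∧ ¬D(y))) ∨ (∀w ∃z (J(z,w) ∨ D(z)))
Pull the quantifiers to the front (each side's bound variable is not free in the other side):
  ∃q ∀y ∀w ∃z (J(y,q) ∧ ¬D(y) ∨ J(z,w) ∨ D(z))
The quantifier ∃y sits under an odd number of negations (counting the antecedent side of each →), so it flips to ∀y.

universal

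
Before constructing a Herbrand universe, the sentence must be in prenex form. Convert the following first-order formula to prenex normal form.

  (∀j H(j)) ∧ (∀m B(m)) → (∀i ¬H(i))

Rewrite implications/biconditionals: A → B as ¬A ∨ B.
  ¬((∀j H(j)) ∧ (∀m B(m))) ∨ (∀i ¬H(i))
Push ¬ through the quantifiers and connectives to reach negation normal form:
  (∃j ¬H(j)) ∨ (∃m ¬B(m)) ∨ (∀i ¬H(i))
All bound variables are already distinct, so no renaming is needed.
Pull the quantifiers to the front (each side's bound variable is not free in the other side):
  ∃j ∃m ∀i (¬H(j) ∨ ¬B(m) ∨ ¬H(i))

∃j ∃m ∀i (¬H(j) ∨ ¬B(m) ∨ ¬H(i))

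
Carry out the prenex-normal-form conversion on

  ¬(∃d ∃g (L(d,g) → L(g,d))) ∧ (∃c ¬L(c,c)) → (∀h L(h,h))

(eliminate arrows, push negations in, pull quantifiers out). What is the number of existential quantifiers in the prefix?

Rewrite implications/biconditionals: A → B as ¬A ∨ B.
  ¬(¬(∃d ∃g (¬L(d,g) ∨ L(g,d))) ∧ (∃c ¬L(c,c))) ∨ (∀h L(h,h))
Drive negations inward (¬∀x A ≡ ∃x ¬A, ¬∃x A ≡ ∀x ¬A, De Morgan for ∧/∨):
  (∃d ∃g (¬L(d,g) ∨ L(g,d))) ∨ (∀c L(c,c)) ∨ (∀h L(h,h))
All bound variables are already distinct, so no renaming is needed.
Extract every quantifier outward, since the variables are now distinct and don't occur free across branches:
  ∃d ∃g ∀c ∀h (¬L(d,g) ∨ L(g,d) ∨ L(c,c) ∨ L(h,h))
The prefix is ∃d ∃g ∀c ∀h: 2 universal, 2 existential.

2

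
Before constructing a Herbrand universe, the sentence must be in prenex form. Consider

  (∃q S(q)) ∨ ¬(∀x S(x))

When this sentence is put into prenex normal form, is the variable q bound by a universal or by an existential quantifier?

existential

Drive negations inward (¬∀x A ≡ ∃x ¬A, ¬∃x A ≡ ∀x ¬A, De Morgan for ∧/∨):
  (∃q S(q)) ∨ (∃x ¬S(x))
All bound variables are already distinct, so no renaming is needed.
Extract every quantifier outward, since the variables are now distinct and don't occur free across branches:
  ∃q ∃x (S(q) ∨ ¬S(x))
The quantifier ∃q sits under an even number of negations, so it remains existential.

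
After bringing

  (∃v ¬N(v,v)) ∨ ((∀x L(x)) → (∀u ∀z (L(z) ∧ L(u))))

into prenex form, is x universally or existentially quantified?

existential

Rewrite implications/biconditionals: A → B as ¬A ∨ B.
  (∃v ¬N(v,v)) ∨ ¬(∀x L(x)) ∨ (∀u ∀z (L(z) ∧ L(u)))
Drive negations inward (¬∀x A ≡ ∃x ¬A, ¬∃x A ≡ ∀x ¬A, De Morgan for ∧/∨):
  (∃v ¬N(v,v)) ∨ (∃x ¬L(x)) ∨ (∀u ∀z (L(z) ∧ L(u)))
Finally move all quantifiers to the prefix:
  ∃v ∃x ∀u ∀z (¬N(v,v) ∨ ¬L(x) ∨ L(z) ∧ L(u))
The quantifier ∀x sits under an odd number of negations (counting the antecedent side of each →), so it flips to ∃x.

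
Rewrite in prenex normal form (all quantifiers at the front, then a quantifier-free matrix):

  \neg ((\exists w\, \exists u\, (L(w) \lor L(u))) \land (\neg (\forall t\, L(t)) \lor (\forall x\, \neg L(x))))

Drive negations inward (¬∀x A ≡ ∃x ¬A, ¬∃x A ≡ ∀x ¬A, De Morgan for ∧/∨):
  (\forall w\, \forall u\, (\neg L(w) \land \neg L(u))) \lor (\forall t\, L(t)) \land (\exists x\, L(x))
Extract every quantifier outward, since the variables are now distinct and don't occur free across branches:
  \forall w\, \forall u\, \forall t\, \exists x\, (\neg L(w) \land \neg L(u) \lor L(t) \land L(x))

\forall w\, \forall u\, \forall t\, \exists x\, (\neg L(w) \land \neg L(u) \lor L(t) \land L(x))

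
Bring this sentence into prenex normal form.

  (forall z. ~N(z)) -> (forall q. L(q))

exists z. forall q. (N(z) | L(q))

Rewrite implications/biconditionals: A → B as ¬A ∨ B.
  ~(forall z. ~N(z)) | (forall q. L(q))
Drive negations inward (¬∀x A ≡ ∃x ¬A, ¬∃x A ≡ ∀x ¬A, De Morgan for ∧/∨):
  (exists z. N(z)) | (forall q. L(q))
All bound variables are already distinct, so no renaming is needed.
Pull the quantifiers to the front (each side's bound variable is not free in the other side):
  exists z. forall q. (N(z) | L(q))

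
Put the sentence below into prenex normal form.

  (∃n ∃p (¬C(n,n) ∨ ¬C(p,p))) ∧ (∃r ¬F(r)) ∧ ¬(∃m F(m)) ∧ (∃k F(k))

Drive negations inward (¬∀x A ≡ ∃x ¬A, ¬∃x A ≡ ∀x ¬A, De Morgan for ∧/∨):
  (∃n ∃p (¬C(n,n) ∨ ¬C(p,p))) ∧ (∃r ¬F(r)) ∧ (∀m ¬F(m)) ∧ (∃k F(k))
Pull the quantifiers to the front (each side's bound variable is not free in the other side):
  ∃n ∃p ∃r ∀m ∃k ((¬C(n,n) ∨ ¬C(p,p)) ∧ ¬F(r) ∧ ¬F(m) ∧ F(k))

∃n ∃p ∃r ∀m ∃k ((¬C(n,n) ∨ ¬C(p,p)) ∧ ¬F(r) ∧ ¬F(m) ∧ F(k))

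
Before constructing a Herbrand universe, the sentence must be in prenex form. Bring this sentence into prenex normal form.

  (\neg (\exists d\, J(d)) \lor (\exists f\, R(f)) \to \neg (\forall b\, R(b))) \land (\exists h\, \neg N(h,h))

First replace A → B with ¬A ∨ B.
  (\neg (\neg (\exists d\, J(d)) \lor (\exists f\, R(f))) \lor \neg (\forall b\, R(b))) \land (\exists h\, \neg N(h,h))
Drive negations inward (¬∀x A ≡ ∃x ¬A, ¬∃x A ≡ ∀x ¬A, De Morgan for ∧/∨):
  ((\exists d\, J(d)) \land (\forall f\, \neg R(f)) \lor (\exists b\, \neg R(b))) \land (\exists h\, \neg N(h,h))
Finally move all quantifiers to the prefix:
  \exists d\, \forall f\, \exists b\, \exists h\, ((J(d) \land \neg R(f) \lor \neg R(b)) \land \neg N(h,h))

\exists d\, \forall f\, \exists b\, \exists h\, ((J(d) \land \neg R(f) \lor \neg R(b)) \land \neg N(h,h))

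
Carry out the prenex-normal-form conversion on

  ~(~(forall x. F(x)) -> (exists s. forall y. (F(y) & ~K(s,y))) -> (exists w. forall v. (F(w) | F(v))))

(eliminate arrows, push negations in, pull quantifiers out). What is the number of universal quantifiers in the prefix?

Eliminate → and ↔ using ¬ and ∨.
  ~(~~(forall x. F(x)) | ~(exists s. forall y. (F(y) & ~K(s,y))) | (exists w. forall v. (F(w) | F(v))))
Push ¬ through the quantifiers and connectives to reach negation normal form:
  (exists x. ~F(x)) & (exists s. forall y. (F(y) & ~K(s,y))) & (forall w. exists v. (~F(w) & ~F(v)))
All bound variables are already distinct, so no renaming is needed.
Extract every quantifier outward, since the variables are now distinct and don't occur free across branches:
  exists x. exists s. forall y. forall w. exists v. (~F(x) & F(y) & ~K(s,y) & ~F(w) & ~F(v))
The prefix is exists x exists s forall y forall w exists v: 2 universal, 3 existential.

2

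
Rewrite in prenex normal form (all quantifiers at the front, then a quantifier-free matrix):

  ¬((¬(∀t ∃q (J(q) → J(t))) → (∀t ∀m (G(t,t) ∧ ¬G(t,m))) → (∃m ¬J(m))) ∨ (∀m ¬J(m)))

∃t ∀q ∀z1 ∀m ∀y ∃x1 (J(q) ∧ ¬J(t) ∧ G(z1,z1) ∧ ¬G(z1,m) ∧ J(y) ∧ J(x1))

Eliminate → and ↔ using ¬ and ∨.
  ¬(¬¬(∀t ∃q (¬J(q) ∨ J(t))) ∨ ¬(∀t ∀m (G(t,t) ∧ ¬G(t,m))) ∨ (∃m ¬J(m)) ∨ (∀m ¬J(m)))
Drive negations inward (¬∀x A ≡ ∃x ¬A, ¬∃x A ≡ ∀x ¬A, De Morgan for ∧/∨):
  (∃t ∀q (J(q) ∧ ¬J(t))) ∧ (∀t ∀m (G(t,t) ∧ ¬G(t,m))) ∧ (∀m J(m)) ∧ (∃m J(m))
Standardize variables apart so no two quantifiers bind the same name: t↦z1, m↦y, m↦x1.
  (∃t ∀q (J(q) ∧ ¬J(t))) ∧ (∀z1 ∀m (G(z1,z1) ∧ ¬G(z1,m))) ∧ (∀y J(y)) ∧ (∃x1 J(x1))
Extract every quantifier outward, since the variables are now distinct and don't occur free across branches:
  ∃t ∀q ∀z1 ∀m ∀y ∃x1 (J(q) ∧ ¬J(t) ∧ G(z1,z1) ∧ ¬G(z1,m) ∧ J(y) ∧ J(x1))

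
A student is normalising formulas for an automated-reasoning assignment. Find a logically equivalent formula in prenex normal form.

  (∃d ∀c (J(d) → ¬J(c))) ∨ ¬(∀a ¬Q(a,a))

First replace A → B with ¬A ∨ B.
  (∃d ∀c (¬J(d) ∨ ¬J(c))) ∨ ¬(∀a ¬Q(a,a))
Move each ¬ inward, flipping quantifiers it crosses:
  (∃d ∀c (¬J(d) ∨ ¬J(c))) ∨ (∃a Q(a,a))
All bound variables are already distinct, so no renaming is needed.
Extract every quantifier outward, since the variables are now distinct and don't occur free across branches:
  ∃d ∀c ∃a (¬J(d) ∨ ¬J(c) ∨ Q(a,a))

∃d ∀c ∃a (¬J(d) ∨ ¬J(c) ∨ Q(a,a))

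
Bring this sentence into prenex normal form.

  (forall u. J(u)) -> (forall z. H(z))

First replace A → B with ¬A ∨ B.
  ~(forall u. J(u)) | (forall z. H(z))
Push ¬ through the quantifiers and connectives to reach negation normal form:
  (exists u. ~J(u)) | (forall z. H(z))
All bound variables are already distinct, so no renaming is needed.
Pull the quantifiers to the front (each side's bound variable is not free in the other side):
  exists u. forall z. (~J(u) | H(z))

exists u. forall z. (~J(u) | H(z))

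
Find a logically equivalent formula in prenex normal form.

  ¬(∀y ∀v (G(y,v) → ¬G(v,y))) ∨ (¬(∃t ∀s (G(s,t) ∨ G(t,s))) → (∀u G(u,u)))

First replace A → B with ¬A ∨ B.
  ¬(∀y ∀v (¬G(y,v) ∨ ¬G(v,y))) ∨ ¬¬(∃t ∀s (G(s,t) ∨ G(t,s))) ∨ (∀u G(u,u))
Push ¬ through the quantifiers and connectives to reach negation normal form:
  (∃y ∃v (G(y,v) ∧ G(v,y))) ∨ (∃t ∀s (G(s,t) ∨ G(t,s))) ∨ (∀u G(u,u))
Extract every quantifier outward, since the variables are now distinct and don't occur free across branches:
  ∃y ∃v ∃t ∀s ∀u (G(y,v) ∧ G(v,y) ∨ G(s,t) ∨ G(t,s) ∨ G(u,u))

∃y ∃v ∃t ∀s ∀u (G(y,v) ∧ G(v,y) ∨ G(s,t) ∨ G(t,s) ∨ G(u,u))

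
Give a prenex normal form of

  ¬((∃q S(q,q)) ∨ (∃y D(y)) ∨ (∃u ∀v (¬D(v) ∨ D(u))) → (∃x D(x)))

First replace A → B with ¬A ∨ B.
  ¬(¬((∃q S(q,q)) ∨ (∃y D(y)) ∨ (∃u ∀v (¬D(v) ∨ D(u)))) ∨ (∃x D(x)))
Move each ¬ inward, flipping quantifiers it crosses:
  ((∃q S(q,q)) ∨ (∃y D(y)) ∨ (∃u ∀v (¬D(v) ∨ D(u)))) ∧ (∀x ¬D(x))
All bound variables are already distinct, so no renaming is needed.
Extract every quantifier outward, since the variables are now distinct and don't occur free across branches:
  ∃q ∃y ∃u ∀v ∀x ((S(q,q) ∨ D(y) ∨ ¬D(v) ∨ D(u)) ∧ ¬D(x))

∃q ∃y ∃u ∀v ∀x ((S(q,q) ∨ D(y) ∨ ¬D(v) ∨ D(u)) ∧ ¬D(x))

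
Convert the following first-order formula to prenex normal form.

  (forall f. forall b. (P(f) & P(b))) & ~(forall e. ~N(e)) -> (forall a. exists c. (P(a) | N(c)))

First replace A → B with ¬A ∨ B.
  ~((forall f. forall b. (P(f) & P(b))) & ~(forall e. ~N(e))) | (forall a. exists c. (P(a) | N(c)))
Move each ¬ inward, flipping quantifiers it crosses:
  (exists f. exists b. (~P(f) | ~P(b))) | (forall e. ~N(e)) | (forall a. exists c. (P(a) | N(c)))
All bound variables are already distinct, so no renaming is needed.
Extract every quantifier outward, since the variables are now distinct and don't occur free across branches:
  exists f. exists b. forall e. forall a. exists c. (~P(f) | ~P(b) | ~N(e) | P(a) | N(c))

exists f. exists b. forall e. forall a. exists c. (~P(f) | ~P(b) | ~N(e) | P(a) | N(c))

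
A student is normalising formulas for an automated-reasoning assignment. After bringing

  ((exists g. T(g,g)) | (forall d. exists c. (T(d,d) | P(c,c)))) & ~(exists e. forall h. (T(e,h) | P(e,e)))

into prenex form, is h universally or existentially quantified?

existential

Push ¬ through the quantifiers and connectives to reach negation normal form:
  ((exists g. T(g,g)) | (forall d. exists c. (T(d,d) | P(c,c)))) & (forall e. exists h. (~T(e,h) & ~P(e,e)))
All bound variables are already distinct, so no renaming is needed.
Extract every quantifier outward, since the variables are now distinct and don't occur free across branches:
  exists g. forall d. exists c. forall e. exists h. ((T(g,g) | T(d,d) | P(c,c)) & ~T(e,h) & ~P(e,e))
The quantifier forall h sits under an odd number of negations, so it flips to exists h.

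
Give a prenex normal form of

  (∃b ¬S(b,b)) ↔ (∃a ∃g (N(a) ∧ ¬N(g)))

Rewrite implications/biconditionals: A → B as ¬A ∨ B; A ↔ B as (¬A ∨ B) ∧ (¬B ∨ A).
  (¬(∃b ¬S(b,b)) ∨ (∃a ∃g (N(a) ∧ ¬N(g)))) ∧ (¬(∃a ∃g (N(a) ∧ ¬N(g))) ∨ (∃b ¬S(b,b)))
Drive negations inward (¬∀x A ≡ ∃x ¬A, ¬∃x A ≡ ∀x ¬A, De Morgan for ∧/∨):
  ((∀b S(b,b)) ∨ (∃a ∃g (N(a) ∧ ¬N(g)))) ∧ ((∀a ∀g (¬N(a) ∨ N(g))) ∨ (∃b ¬S(b,b)))
Standardize variables apart so no two quantifiers bind the same name: a↦w, g↦u1, b↦c.
  ((∀b S(b,b)) ∨ (∃a ∃g (N(a) ∧ ¬N(g)))) ∧ ((∀w ∀u1 (¬N(w) ∨ N(u1))) ∨ (∃c ¬S(c,c)))
Finally move all quantifiers to the prefix:
  ∀b ∃a ∃g ∀w ∀u1 ∃c ((S(b,b) ∨ N(a) ∧ ¬N(g)) ∧ (¬N(w) ∨ N(u1) ∨ ¬S(c,c)))

∀b ∃a ∃g ∀w ∀u1 ∃c ((S(b,b) ∨ N(a) ∧ ¬N(g)) ∧ (¬N(w) ∨ N(u1) ∨ ¬S(c,c)))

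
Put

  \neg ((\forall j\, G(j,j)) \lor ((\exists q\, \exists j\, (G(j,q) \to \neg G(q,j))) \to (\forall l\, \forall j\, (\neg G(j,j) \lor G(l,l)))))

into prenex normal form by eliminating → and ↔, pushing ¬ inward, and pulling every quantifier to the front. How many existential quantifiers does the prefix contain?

5

Rewrite implications/biconditionals: A → B as ¬A ∨ B.
  \neg ((\forall j\, G(j,j)) \lor \neg (\exists q\, \exists j\, (\neg G(j,q) \lor \neg G(q,j))) \lor (\forall l\, \forall j\, (\neg G(j,j) \lor G(l,l))))
Drive negations inward (¬∀x A ≡ ∃x ¬A, ¬∃x A ≡ ∀x ¬A, De Morgan for ∧/∨):
  (\exists j\, \neg G(j,j)) \land (\exists q\, \exists j\, (\neg G(j,q) \lor \neg G(q,j))) \land (\exists l\, \exists j\, (G(j,j) \land \neg G(l,l)))
Standardize variables apart so no two quantifiers bind the same name: j↦w, j↦c.
  (\exists j\, \neg G(j,j)) \land (\exists q\, \exists w\, (\neg G(w,q) \lor \neg G(q,w))) \land (\exists l\, \exists c\, (G(c,c) \land \neg G(l,l)))
Finally move all quantifiers to the prefix:
  \exists j\, \exists q\, \exists w\, \exists l\, \exists c\, (\neg G(j,j) \land (\neg G(w,q) \lor \neg G(q,w)) \land G(c,c) \land \neg G(l,l))
The prefix is \exists j \exists q \exists w \exists l \exists c: 0 universal, 5 existential.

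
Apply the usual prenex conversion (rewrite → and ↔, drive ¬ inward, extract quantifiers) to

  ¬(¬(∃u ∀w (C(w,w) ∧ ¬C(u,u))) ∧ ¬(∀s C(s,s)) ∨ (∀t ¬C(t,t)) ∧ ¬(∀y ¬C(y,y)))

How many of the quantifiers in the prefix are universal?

Push ¬ through the quantifiers and connectives to reach negation normal form:
  ((∃u ∀w (C(w,w) ∧ ¬C(u,u))) ∨ (∀s C(s,s))) ∧ ((∃t C(t,t)) ∨ (∀y ¬C(y,y)))
All bound variables are already distinct, so no renaming is needed.
Finally move all quantifiers to the prefix:
  ∃u ∀w ∀s ∃t ∀y ((C(w,w) ∧ ¬C(u,u) ∨ C(s,s)) ∧ (C(t,t) ∨ ¬C(y,y)))
The prefix is ∃u ∀w ∀s ∃t ∀y: 3 universal, 2 existential.

3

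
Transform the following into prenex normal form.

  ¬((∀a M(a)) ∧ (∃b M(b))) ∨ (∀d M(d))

∃a ∀b ∀d (¬M(a) ∨ ¬M(b) ∨ M(d))

Move each ¬ inward, flipping quantifiers it crosses:
  (∃a ¬M(a)) ∨ (∀b ¬M(b)) ∨ (∀d M(d))
All bound variables are already distinct, so no renaming is needed.
Finally move all quantifiers to the prefix:
  ∃a ∀b ∀d (¬M(a) ∨ ¬M(b) ∨ M(d))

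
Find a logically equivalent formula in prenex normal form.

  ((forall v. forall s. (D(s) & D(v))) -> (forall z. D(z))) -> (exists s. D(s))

forall v. forall s. exists z. exists w1. (D(s) & D(v) & ~D(z) | D(w1))

First replace A → B with ¬A ∨ B.
  ~(~(forall v. forall s. (D(s) & D(v))) | (forall z. D(z))) | (exists s. D(s))
Move each ¬ inward, flipping quantifiers it crosses:
  (forall v. forall s. (D(s) & D(v))) & (exists z. ~D(z)) | (exists s. D(s))
Give each quantifier a distinct variable: s↦w1.
  (forall v. forall s. (D(s) & D(v))) & (exists z. ~D(z)) | (exists w1. D(w1))
Extract every quantifier outward, since the variables are now distinct and don't occur free across branches:
  forall v. forall s. exists z. exists w1. (D(s) & D(v) & ~D(z) | D(w1))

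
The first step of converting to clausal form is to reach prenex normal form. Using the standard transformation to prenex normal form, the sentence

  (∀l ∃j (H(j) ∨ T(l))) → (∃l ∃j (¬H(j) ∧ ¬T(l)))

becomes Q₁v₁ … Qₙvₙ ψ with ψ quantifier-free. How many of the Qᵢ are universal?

1

Rewrite implications/biconditionals: A → B as ¬A ∨ B.
  ¬(∀l ∃j (H(j) ∨ T(l))) ∨ (∃l ∃j (¬H(j) ∧ ¬T(l)))
Move each ¬ inward, flipping quantifiers it crosses:
  (∃l ∀j (¬H(j) ∧ ¬T(l))) ∨ (∃l ∃j (¬H(j) ∧ ¬T(l)))
Give each quantifier a distinct variable: l↦r, j↦v.
  (∃l ∀j (¬H(j) ∧ ¬T(l))) ∨ (∃r ∃v (¬H(v) ∧ ¬T(r)))
Extract every quantifier outward, since the variables are now distinct and don't occur free across branches:
  ∃l ∀j ∃r ∃v (¬H(j) ∧ ¬T(l) ∨ ¬H(v) ∧ ¬T(r))
The prefix is ∃l ∀j ∃r ∃v: 1 universal, 3 existential.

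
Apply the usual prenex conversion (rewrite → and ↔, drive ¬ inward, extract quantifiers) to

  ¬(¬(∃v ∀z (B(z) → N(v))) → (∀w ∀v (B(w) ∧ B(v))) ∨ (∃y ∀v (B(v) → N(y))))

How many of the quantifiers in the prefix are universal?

2

Eliminate → and ↔ using ¬ and ∨.
  ¬(¬¬(∃v ∀z (¬B(z) ∨ N(v))) ∨ (∀w ∀v (B(w) ∧ B(v))) ∨ (∃y ∀v (¬B(v) ∨ N(y))))
Drive negations inward (¬∀x A ≡ ∃x ¬A, ¬∃x A ≡ ∀x ¬A, De Morgan for ∧/∨):
  (∀v ∃z (B(z) ∧ ¬N(v))) ∧ (∃w ∃v (¬B(w) ∨ ¬B(v))) ∧ (∀y ∃v (B(v) ∧ ¬N(y)))
Give each quantifier a distinct variable: v↦u, v↦t.
  (∀v ∃z (B(z) ∧ ¬N(v))) ∧ (∃w ∃u (¬B(w) ∨ ¬B(u))) ∧ (∀y ∃t (B(t) ∧ ¬N(y)))
Extract every quantifier outward, since the variables are now distinct and don't occur free across branches:
  ∀v ∃z ∃w ∃u ∀y ∃t (B(z) ∧ ¬N(v) ∧ (¬B(w) ∨ ¬B(u)) ∧ B(t) ∧ ¬N(y))
The prefix is ∀v ∃z ∃w ∃u ∀y ∃t: 2 universal, 4 existential.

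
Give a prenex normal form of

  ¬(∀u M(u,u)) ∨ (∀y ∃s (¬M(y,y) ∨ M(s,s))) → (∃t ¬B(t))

Eliminate → and ↔ using ¬ and ∨.
  ¬(¬(∀u M(u,u)) ∨ (∀y ∃s (¬M(y,y) ∨ M(s,s)))) ∨ (∃t ¬B(t))
Move each ¬ inward, flipping quantifiers it crosses:
  (∀u M(u,u)) ∧ (∃y ∀s (M(y,y) ∧ ¬M(s,s))) ∨ (∃t ¬B(t))
All bound variables are already distinct, so no renaming is needed.
Pull the quantifiers to the front (each side's bound variable is not free in the other side):
  ∀u ∃y ∀s ∃t (M(u,u) ∧ M(y,y) ∧ ¬M(s,s) ∨ ¬B(t))

∀u ∃y ∀s ∃t (M(u,u) ∧ M(y,y) ∧ ¬M(s,s) ∨ ¬B(t))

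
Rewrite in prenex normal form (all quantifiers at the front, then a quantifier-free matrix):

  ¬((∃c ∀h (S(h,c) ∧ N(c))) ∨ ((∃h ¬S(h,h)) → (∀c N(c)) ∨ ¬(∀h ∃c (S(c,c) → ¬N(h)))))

Rewrite implications/biconditionals: A → B as ¬A ∨ B.
  ¬((∃c ∀h (S(h,c) ∧ N(c))) ∨ ¬(∃h ¬S(h,h)) ∨ (∀c N(c)) ∨ ¬(∀h ∃c (¬S(c,c) ∨ ¬N(h))))
Push ¬ through the quantifiers and connectives to reach negation normal form:
  (∀c ∃h (¬S(h,c) ∨ ¬N(c))) ∧ (∃h ¬S(h,h)) ∧ (∃c ¬N(c)) ∧ (∀h ∃c (¬S(c,c) ∨ ¬N(h)))
Rename bound variables to avoid capture: h↦x, c↦x1, h↦v, c↦u1.
  (∀c ∃h (¬S(h,c) ∨ ¬N(c))) ∧ (∃x ¬S(x,x)) ∧ (∃x1 ¬N(x1)) ∧ (∀v ∃u1 (¬S(u1,u1) ∨ ¬N(v)))
Finally move all quantifiers to the prefix:
  ∀c ∃h ∃x ∃x1 ∀v ∃u1 ((¬S(h,c) ∨ ¬N(c)) ∧ ¬S(x,x) ∧ ¬N(x1) ∧ (¬S(u1,u1) ∨ ¬N(v)))

∀c ∃h ∃x ∃x1 ∀v ∃u1 ((¬S(h,c) ∨ ¬N(c)) ∧ ¬S(x,x) ∧ ¬N(x1) ∧ (¬S(u1,u1) ∨ ¬N(v)))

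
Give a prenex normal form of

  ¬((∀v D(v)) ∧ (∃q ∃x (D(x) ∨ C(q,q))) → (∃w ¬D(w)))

Eliminate → and ↔ using ¬ and ∨.
  ¬(¬((∀v D(v)) ∧ (∃q ∃x (D(x) ∨ C(q,q)))) ∨ (∃w ¬D(w)))
Push ¬ through the quantifiers and connectives to reach negation normal form:
  (∀v D(v)) ∧ (∃q ∃x (D(x) ∨ C(q,q))) ∧ (∀w D(w))
All bound variables are already distinct, so no renaming is needed.
Pull the quantifiers to the front (each side's bound variable is not free in the other side):
  ∀v ∃q ∃x ∀w (D(v) ∧ (D(x) ∨ C(q,q)) ∧ D(w))

∀v ∃q ∃x ∀w (D(v) ∧ (D(x) ∨ C(q,q)) ∧ D(w))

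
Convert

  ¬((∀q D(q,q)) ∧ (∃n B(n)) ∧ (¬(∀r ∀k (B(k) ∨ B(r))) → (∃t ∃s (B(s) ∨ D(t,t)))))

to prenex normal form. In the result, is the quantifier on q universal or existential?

Eliminate → and ↔ using ¬ and ∨.
  ¬((∀q D(q,q)) ∧ (∃n B(n)) ∧ (¬¬(∀r ∀k (B(k) ∨ B(r))) ∨ (∃t ∃s (B(s) ∨ D(t,t)))))
Push ¬ through the quantifiers and connectives to reach negation normal form:
  (∃q ¬D(q,q)) ∨ (∀n ¬B(n)) ∨ (∃r ∃k (¬B(k) ∧ ¬B(r))) ∧ (∀t ∀s (¬B(s) ∧ ¬D(t,t)))
All bound variables are already distinct, so no renaming is needed.
Extract every quantifier outward, since the variables are now distinct and don't occur free across branches:
  ∃q ∀n ∃r ∃k ∀t ∀s (¬D(q,q) ∨ ¬B(n) ∨ ¬B(k) ∧ ¬B(r) ∧ ¬B(s) ∧ ¬D(t,t))
The quantifier ∀q sits under an odd number of negations (counting the antecedent side of each →), so it flips to ∃q.

existential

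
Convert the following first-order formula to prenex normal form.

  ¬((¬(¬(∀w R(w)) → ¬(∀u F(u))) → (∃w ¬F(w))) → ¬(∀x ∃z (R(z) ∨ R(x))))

Rewrite implications/biconditionals: A → B as ¬A ∨ B.
  ¬(¬(¬¬(¬¬(∀w R(w)) ∨ ¬(∀u F(u))) ∨ (∃w ¬F(w))) ∨ ¬(∀x ∃z (R(z) ∨ R(x))))
Drive negations inward (¬∀x A ≡ ∃x ¬A, ¬∃x A ≡ ∀x ¬A, De Morgan for ∧/∨):
  ((∀w R(w)) ∨ (∃u ¬F(u)) ∨ (∃w ¬F(w))) ∧ (∀x ∃z (R(z) ∨ R(x)))
Standardize variables apart so no two quantifiers bind the same name: w↦s.
  ((∀w R(w)) ∨ (∃u ¬F(u)) ∨ (∃s ¬F(s))) ∧ (∀x ∃z (R(z) ∨ R(x)))
Pull the quantifiers to the front (each side's bound variable is not free in the other side):
  ∀w ∃u ∃s ∀x ∃z ((R(w) ∨ ¬F(u) ∨ ¬F(s)) ∧ (R(z) ∨ R(x)))

∀w ∃u ∃s ∀x ∃z ((R(w) ∨ ¬F(u) ∨ ¬F(s)) ∧ (R(z) ∨ R(x)))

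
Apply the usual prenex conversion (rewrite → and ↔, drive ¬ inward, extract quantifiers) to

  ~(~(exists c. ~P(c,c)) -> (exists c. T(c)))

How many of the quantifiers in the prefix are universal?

2

Eliminate → and ↔ using ¬ and ∨.
  ~(~~(exists c. ~P(c,c)) | (exists c. T(c)))
Drive negations inward (¬∀x A ≡ ∃x ¬A, ¬∃x A ≡ ∀x ¬A, De Morgan for ∧/∨):
  (forall c. P(c,c)) & (forall c. ~T(c))
Give each quantifier a distinct variable: c↦u1.
  (forall c. P(c,c)) & (forall u1. ~T(u1))
Finally move all quantifiers to the prefix:
  forall c. forall u1. (P(c,c) & ~T(u1))
The prefix is forall c forall u1: 2 universal, 0 existential.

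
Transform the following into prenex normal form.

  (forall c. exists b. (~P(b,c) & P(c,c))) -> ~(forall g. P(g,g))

exists c. forall b. exists g. (P(b,c) | ~P(c,c) | ~P(g,g))

Eliminate → and ↔ using ¬ and ∨.
  ~(forall c. exists b. (~P(b,c) & P(c,c))) | ~(forall g. P(g,g))
Push ¬ through the quantifiers and connectives to reach negation normal form:
  (exists c. forall b. (P(b,c) | ~P(c,c))) | (exists g. ~P(g,g))
Extract every quantifier outward, since the variables are now distinct and don't occur free across branches:
  exists c. forall b. exists g. (P(b,c) | ~P(c,c) | ~P(g,g))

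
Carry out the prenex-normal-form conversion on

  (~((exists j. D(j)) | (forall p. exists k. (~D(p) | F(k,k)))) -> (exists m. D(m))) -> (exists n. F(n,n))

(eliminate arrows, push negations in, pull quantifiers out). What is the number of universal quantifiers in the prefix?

3

Eliminate → and ↔ using ¬ and ∨.
  ~(~~((exists j. D(j)) | (forall p. exists k. (~D(p) | F(k,k)))) | (exists m. D(m))) | (exists n. F(n,n))
Move each ¬ inward, flipping quantifiers it crosses:
  (forall j. ~D(j)) & (exists p. forall k. (D(p) & ~F(k,k))) & (forall m. ~D(m)) | (exists n. F(n,n))
Pull the quantifiers to the front (each side's bound variable is not free in the other side):
  forall j. exists p. forall k. forall m. exists n. (~D(j) & D(p) & ~F(k,k) & ~D(m) | F(n,n))
The prefix is forall j exists p forall k forall m exists n: 3 universal, 2 existential.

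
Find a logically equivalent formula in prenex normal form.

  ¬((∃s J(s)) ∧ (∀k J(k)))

Drive negations inward (¬∀x A ≡ ∃x ¬A, ¬∃x A ≡ ∀x ¬A, De Morgan for ∧/∨):
  (∀s ¬J(s)) ∨ (∃k ¬J(k))
All bound variables are already distinct, so no renaming is needed.
Extract every quantifier outward, since the variables are now distinct and don't occur free across branches:
  ∀s ∃k (¬J(s) ∨ ¬J(k))

∀s ∃k (¬J(s) ∨ ¬J(k))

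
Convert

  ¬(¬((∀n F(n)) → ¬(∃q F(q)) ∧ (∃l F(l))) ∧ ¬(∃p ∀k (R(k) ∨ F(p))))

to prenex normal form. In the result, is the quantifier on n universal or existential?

First replace A → B with ¬A ∨ B.
  ¬(¬(¬(∀n F(n)) ∨ ¬(∃q F(q)) ∧ (∃l F(l))) ∧ ¬(∃p ∀k (R(k) ∨ F(p))))
Move each ¬ inward, flipping quantifiers it crosses:
  (∃n ¬F(n)) ∨ (∀q ¬F(q)) ∧ (∃l F(l)) ∨ (∃p ∀k (R(k) ∨ F(p)))
All bound variables are already distinct, so no renaming is needed.
Extract every quantifier outward, since the variables are now distinct and don't occur free across branches:
  ∃n ∀q ∃l ∃p ∀k (¬F(n) ∨ ¬F(q) ∧ F(l) ∨ R(k) ∨ F(p))
The quantifier ∀n sits under an odd number of negations (counting the antecedent side of each →), so it flips to ∃n.

existential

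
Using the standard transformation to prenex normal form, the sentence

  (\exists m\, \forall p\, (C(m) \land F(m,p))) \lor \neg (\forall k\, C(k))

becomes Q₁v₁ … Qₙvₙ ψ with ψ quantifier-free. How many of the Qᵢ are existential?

2

Move each ¬ inward, flipping quantifiers it crosses:
  (\exists m\, \forall p\, (C(m) \land F(m,p))) \lor (\exists k\, \neg C(k))
Finally move all quantifiers to the prefix:
  \exists m\, \forall p\, \exists k\, (C(m) \land F(m,p) \lor \neg C(k))
The prefix is \exists m \forall p \exists k: 1 universal, 2 existential.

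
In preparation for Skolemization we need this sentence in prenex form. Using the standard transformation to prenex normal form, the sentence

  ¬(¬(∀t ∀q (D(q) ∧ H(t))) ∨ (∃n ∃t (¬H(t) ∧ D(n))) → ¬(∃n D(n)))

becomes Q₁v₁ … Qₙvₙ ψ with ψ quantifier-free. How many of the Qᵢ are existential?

5

Eliminate → and ↔ using ¬ and ∨.
  ¬(¬(¬(∀t ∀q (D(q) ∧ H(t))) ∨ (∃n ∃t (¬H(t) ∧ D(n)))) ∨ ¬(∃n D(n)))
Drive negations inward (¬∀x A ≡ ∃x ¬A, ¬∃x A ≡ ∀x ¬A, De Morgan for ∧/∨):
  ((∃t ∃q (¬D(q) ∨ ¬H(t))) ∨ (∃n ∃t (¬H(t) ∧ D(n)))) ∧ (∃n D(n))
Give each quantifier a distinct variable: t↦p, n↦r.
  ((∃t ∃q (¬D(q) ∨ ¬H(t))) ∨ (∃n ∃p (¬H(p) ∧ D(n)))) ∧ (∃r D(r))
Extract every quantifier outward, since the variables are now distinct and don't occur free across branches:
  ∃t ∃q ∃n ∃p ∃r ((¬D(q) ∨ ¬H(t) ∨ ¬H(p) ∧ D(n)) ∧ D(r))
The prefix is ∃t ∃q ∃n ∃p ∃r: 0 universal, 5 existential.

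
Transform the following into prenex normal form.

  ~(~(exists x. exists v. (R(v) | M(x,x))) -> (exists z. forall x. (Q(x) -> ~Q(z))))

forall x. forall v. forall z. exists w. (~R(v) & ~M(x,x) & Q(w) & Q(z))

First replace A → B with ¬A ∨ B.
  ~(~~(exists x. exists v. (R(v) | M(x,x))) | (exists z. forall x. (~Q(x) | ~Q(z))))
Push ¬ through the quantifiers and connectives to reach negation normal form:
  (forall x. forall v. (~R(v) & ~M(x,x))) & (forall z. exists x. (Q(x) & Q(z)))
Give each quantifier a distinct variable: x↦w.
  (forall x. forall v. (~R(v) & ~M(x,x))) & (forall z. exists w. (Q(w) & Q(z)))
Pull the quantifiers to the front (each side's bound variable is not free in the other side):
  forall x. forall v. forall z. exists w. (~R(v) & ~M(x,x) & Q(w) & Q(z))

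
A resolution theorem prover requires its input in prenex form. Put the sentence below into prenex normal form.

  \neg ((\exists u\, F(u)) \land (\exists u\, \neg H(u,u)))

\forall u\, \forall w\, (\neg F(u) \lor H(w,w))

Move each ¬ inward, flipping quantifiers it crosses:
  (\forall u\, \neg F(u)) \lor (\forall u\, H(u,u))
Standardize variables apart so no two quantifiers bind the same name: u↦w.
  (\forall u\, \neg F(u)) \lor (\forall w\, H(w,w))
Finally move all quantifiers to the prefix:
  \forall u\, \forall w\, (\neg F(u) \lor H(w,w))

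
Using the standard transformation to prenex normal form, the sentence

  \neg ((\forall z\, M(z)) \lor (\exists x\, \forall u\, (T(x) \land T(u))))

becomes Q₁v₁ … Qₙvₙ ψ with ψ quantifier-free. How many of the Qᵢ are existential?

Drive negations inward (¬∀x A ≡ ∃x ¬A, ¬∃x A ≡ ∀x ¬A, De Morgan for ∧/∨):
  (\exists z\, \neg M(z)) \land (\forall x\, \exists u\, (\neg T(x) \lor \neg T(u)))
All bound variables are already distinct, so no renaming is needed.
Finally move all quantifiers to the prefix:
  \exists z\, \forall x\, \exists u\, (\neg M(z) \land (\neg T(x) \lor \neg T(u)))
The prefix is \exists z \forall x \exists u: 1 universal, 2 existential.

2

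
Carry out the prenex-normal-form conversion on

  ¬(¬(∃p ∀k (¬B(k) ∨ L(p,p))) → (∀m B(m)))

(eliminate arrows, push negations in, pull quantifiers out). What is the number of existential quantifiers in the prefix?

Eliminate → and ↔ using ¬ and ∨.
  ¬(¬¬(∃p ∀k (¬B(k) ∨ L(p,p))) ∨ (∀m B(m)))
Move each ¬ inward, flipping quantifiers it crosses:
  (∀p ∃k (B(k) ∧ ¬L(p,p))) ∧ (∃m ¬B(m))
Pull the quantifiers to the front (each side's bound variable is not free in the other side):
  ∀p ∃k ∃m (B(k) ∧ ¬L(p,p) ∧ ¬B(m))
The prefix is ∀p ∃k ∃m: 1 universal, 2 existential.

2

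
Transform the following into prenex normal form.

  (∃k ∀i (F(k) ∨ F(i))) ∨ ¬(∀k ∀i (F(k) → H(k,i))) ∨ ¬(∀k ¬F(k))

∃k ∀i ∃w ∃x ∃r (F(k) ∨ F(i) ∨ F(w) ∧ ¬H(w,x) ∨ F(r))

Rewrite implications/biconditionals: A → B as ¬A ∨ B.
  (∃k ∀i (F(k) ∨ F(i))) ∨ ¬(∀k ∀i (¬F(k) ∨ H(k,i))) ∨ ¬(∀k ¬F(k))
Move each ¬ inward, flipping quantifiers it crosses:
  (∃k ∀i (F(k) ∨ F(i))) ∨ (∃k ∃i (F(k) ∧ ¬H(k,i))) ∨ (∃k F(k))
Rename bound variables to avoid capture: k↦w, i↦x, k↦r.
  (∃k ∀i (F(k) ∨ F(i))) ∨ (∃w ∃x (F(w) ∧ ¬H(w,x))) ∨ (∃r F(r))
Finally move all quantifiers to the prefix:
  ∃k ∀i ∃w ∃x ∃r (F(k) ∨ F(i) ∨ F(w) ∧ ¬H(w,x) ∨ F(r))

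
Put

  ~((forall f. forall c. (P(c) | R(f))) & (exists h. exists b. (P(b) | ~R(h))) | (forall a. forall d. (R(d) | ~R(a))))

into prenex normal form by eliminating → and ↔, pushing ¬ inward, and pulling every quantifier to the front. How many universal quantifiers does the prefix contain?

2

Push ¬ through the quantifiers and connectives to reach negation normal form:
  ((exists f. exists c. (~P(c) & ~R(f))) | (forall h. forall b. (~P(b) & R(h)))) & (exists a. exists d. (~R(d) & R(a)))
Finally move all quantifiers to the prefix:
  exists f. exists c. forall h. forall b. exists a. exists d. ((~P(c) & ~R(f) | ~P(b) & R(h)) & ~R(d) & R(a))
The prefix is exists f exists c forall h forall b exists a exists d: 2 universal, 4 existential.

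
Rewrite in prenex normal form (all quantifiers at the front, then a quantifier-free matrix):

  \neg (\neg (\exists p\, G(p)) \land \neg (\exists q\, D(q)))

\exists p\, \exists q\, (G(p) \lor D(q))

Drive negations inward (¬∀x A ≡ ∃x ¬A, ¬∃x A ≡ ∀x ¬A, De Morgan for ∧/∨):
  (\exists p\, G(p)) \lor (\exists q\, D(q))
Finally move all quantifiers to the prefix:
  \exists p\, \exists q\, (G(p) \lor D(q))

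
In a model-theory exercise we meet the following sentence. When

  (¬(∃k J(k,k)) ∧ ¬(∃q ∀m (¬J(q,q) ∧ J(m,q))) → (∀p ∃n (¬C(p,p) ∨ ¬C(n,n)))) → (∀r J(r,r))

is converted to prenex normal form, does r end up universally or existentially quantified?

universal

Rewrite implications/biconditionals: A → B as ¬A ∨ B.
  ¬(¬(¬(∃k J(k,k)) ∧ ¬(∃q ∀m (¬J(q,q) ∧ J(m,q)))) ∨ (∀p ∃n (¬C(p,p) ∨ ¬C(n,n)))) ∨ (∀r J(r,r))
Push ¬ through the quantifiers and connectives to reach negation normal form:
  (∀k ¬J(k,k)) ∧ (∀q ∃m (J(q,q) ∨ ¬J(m,q))) ∧ (∃p ∀n (C(p,p) ∧ C(n,n))) ∨ (∀r J(r,r))
All bound variables are already distinct, so no renaming is needed.
Extract every quantifier outward, since the variables are now distinct and don't occur free across branches:
  ∀k ∀q ∃m ∃p ∀n ∀r (¬J(k,k) ∧ (J(q,q) ∨ ¬J(m,q)) ∧ C(p,p) ∧ C(n,n) ∨ J(r,r))
The quantifier ∀r sits under an even number of negations (counting the antecedent side of each →), so it remains universal.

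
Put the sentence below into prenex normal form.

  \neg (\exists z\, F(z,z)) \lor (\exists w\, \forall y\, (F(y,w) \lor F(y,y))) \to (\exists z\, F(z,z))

Eliminate → and ↔ using ¬ and ∨.
  \neg (\neg (\exists z\, F(z,z)) \lor (\exists w\, \forall y\, (F(y,w) \lor F(y,y)))) \lor (\exists z\, F(z,z))
Drive negations inward (¬∀x A ≡ ∃x ¬A, ¬∃x A ≡ ∀x ¬A, De Morgan for ∧/∨):
  (\exists z\, F(z,z)) \land (\forall w\, \exists y\, (\neg F(y,w) \land \neg F(y,y))) \lor (\exists z\, F(z,z))
Rename bound variables to avoid capture: z↦q.
  (\exists z\, F(z,z)) \land (\forall w\, \exists y\, (\neg F(y,w) \land \neg F(y,y))) \lor (\exists q\, F(q,q))
Pull the quantifiers to the front (each side's bound variable is not free in the other side):
  \exists z\, \forall w\, \exists y\, \exists q\, (F(z,z) \land \neg F(y,w) \land \neg F(y,y) \lor F(q,q))

\exists z\, \forall w\, \exists y\, \exists q\, (F(z,z) \land \neg F(y,w) \land \neg F(y,y) \lor F(q,q))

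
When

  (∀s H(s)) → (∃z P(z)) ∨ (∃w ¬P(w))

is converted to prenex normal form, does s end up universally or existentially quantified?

existential

Eliminate → and ↔ using ¬ and ∨.
  ¬(∀s H(s)) ∨ (∃z P(z)) ∨ (∃w ¬P(w))
Move each ¬ inward, flipping quantifiers it crosses:
  (∃s ¬H(s)) ∨ (∃z P(z)) ∨ (∃w ¬P(w))
Finally move all quantifiers to the prefix:
  ∃s ∃z ∃w (¬H(s) ∨ P(z) ∨ ¬P(w))
The quantifier ∀s sits under an odd number of negations (counting the antecedent side of each →), so it flips to ∃s.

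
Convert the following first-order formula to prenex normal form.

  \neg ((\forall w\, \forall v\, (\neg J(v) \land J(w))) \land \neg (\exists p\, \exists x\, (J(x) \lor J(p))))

Move each ¬ inward, flipping quantifiers it crosses:
  (\exists w\, \exists v\, (J(v) \lor \neg J(w))) \lor (\exists p\, \exists x\, (J(x) \lor J(p)))
Pull the quantifiers to the front (each side's bound variable is not free in the other side):
  \exists w\, \exists v\, \exists p\, \exists x\, (J(v) \lor \neg J(w) \lor J(x) \lor J(p))

\exists w\, \exists v\, \exists p\, \exists x\, (J(v) \lor \neg J(w) \lor J(x) \lor J(p))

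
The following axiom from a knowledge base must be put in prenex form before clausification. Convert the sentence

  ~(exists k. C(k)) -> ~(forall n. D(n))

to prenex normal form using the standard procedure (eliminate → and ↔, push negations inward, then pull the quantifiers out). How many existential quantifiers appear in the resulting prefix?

Eliminate → and ↔ using ¬ and ∨.
  ~~(exists k. C(k)) | ~(forall n. D(n))
Drive negations inward (¬∀x A ≡ ∃x ¬A, ¬∃x A ≡ ∀x ¬A, De Morgan for ∧/∨):
  (exists k. C(k)) | (exists n. ~D(n))
All bound variables are already distinct, so no renaming is needed.
Pull the quantifiers to the front (each side's bound variable is not free in the other side):
  exists k. exists n. (C(k) | ~D(n))
The prefix is exists k exists n: 0 universal, 2 existential.

2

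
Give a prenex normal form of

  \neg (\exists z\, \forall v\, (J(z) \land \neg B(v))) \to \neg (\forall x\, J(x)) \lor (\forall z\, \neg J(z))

Eliminate → and ↔ using ¬ and ∨.
  \neg \neg (\exists z\, \forall v\, (J(z) \land \neg B(v))) \lor \neg (\forall x\, J(x)) \lor (\forall z\, \neg J(z))
Move each ¬ inward, flipping quantifiers it crosses:
  (\exists z\, \forall v\, (J(z) \land \neg B(v))) \lor (\exists x\, \neg J(x)) \lor (\forall z\, \neg J(z))
Give each quantifier a distinct variable: z↦c.
  (\exists z\, \forall v\, (J(z) \land \neg B(v))) \lor (\exists x\, \neg J(x)) \lor (\forall c\, \neg J(c))
Pull the quantifiers to the front (each side's bound variable is not free in the other side):
  \exists z\, \forall v\, \exists x\, \forall c\, (J(z) \land \neg B(v) \lor \neg J(x) \lor \neg J(c))

\exists z\, \forall v\, \exists x\, \forall c\, (J(z) \land \neg B(v) \lor \neg J(x) \lor \neg J(c))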